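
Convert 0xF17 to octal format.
Convert 0xF17 (hexadecimal) → 15×256 + 1×16 + 7 = 3863 (decimal)
Convert 3863 (decimal) → 3863 = 7×512 + 4×64 + 2×8 + 7 → 0o7427 (octal)
0o7427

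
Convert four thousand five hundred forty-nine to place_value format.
Convert four thousand five hundred forty-nine (English words) → 4×1000 + 5×100 + 49 = 4549 (decimal)
Convert 4549 (decimal) → 4549 = 4×1000 + 5×100 + 4×10 + 9 → 4 thousands, 5 hundreds, 4 tens, 9 ones (place-value notation)
4 thousands, 5 hundreds, 4 tens, 9 ones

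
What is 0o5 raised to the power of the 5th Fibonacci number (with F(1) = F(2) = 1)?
Convert 0o5 (octal) → 5 (decimal)
Convert the 5th Fibonacci number (with F(1) = F(2) = 1) (Fibonacci index) → 1, 1, 2, 3, 5 → 5 (decimal)
Compute 5 ^ 5 = 3125
3125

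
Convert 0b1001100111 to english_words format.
Convert 0b1001100111 (binary) → 512 + 64 + 32 + 4 + 2 + 1 = 615 (decimal)
Convert 615 (decimal) → 615 = 6×100 + 15 → six hundred fifteen (English words)
six hundred fifteen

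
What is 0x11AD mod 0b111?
Convert 0x11AD (hexadecimal) → 1×4096 + 1×256 + 10×16 + 13 = 4525 (decimal)
Convert 0b111 (binary) → 4 + 2 + 1 = 7 (decimal)
Compute 4525 mod 7 = 3
3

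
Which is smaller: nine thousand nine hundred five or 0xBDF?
Convert nine thousand nine hundred five (English words) → 9×1000 + 9×100 + 5 = 9905 (decimal)
Convert 0xBDF (hexadecimal) → 11×256 + 13×16 + 15 = 3039 (decimal)
Compare 9905 vs 3039: smaller = 3039
3039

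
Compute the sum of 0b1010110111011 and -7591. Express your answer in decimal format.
Convert 0b1010110111011 (binary) → 4096 + 1024 + 256 + 128 + 32 + 16 + 8 + 2 + 1 = 5563 (decimal)
Compute 5563 + -7591 = -2028
-2028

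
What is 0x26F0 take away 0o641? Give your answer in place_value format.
Convert 0x26F0 (hexadecimal) → 2×4096 + 6×256 + 15×16 = 9968 (decimal)
Convert 0o641 (octal) → 6×64 + 4×8 + 1 = 417 (decimal)
Compute 9968 - 417 = 9551
Convert 9551 (decimal) → 9551 = 9×1000 + 5×100 + 5×10 + 1 → 9 thousands, 5 hundreds, 5 tens, 1 one (place-value notation)
9 thousands, 5 hundreds, 5 tens, 1 one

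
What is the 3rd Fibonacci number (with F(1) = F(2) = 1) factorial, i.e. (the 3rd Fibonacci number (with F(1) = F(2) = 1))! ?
Convert the 3rd Fibonacci number (with F(1) = F(2) = 1) (Fibonacci index) → 1, 1, 2 → 2 (decimal)
Compute 2! = 2
2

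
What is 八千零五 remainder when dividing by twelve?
Convert 八千零五 (Chinese numeral) → 8×1000 + 5 = 8005 (decimal)
Convert twelve (English words) → 12 (decimal)
Compute 8005 mod 12 = 1
1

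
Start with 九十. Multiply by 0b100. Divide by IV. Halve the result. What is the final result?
Convert 九十 (Chinese numeral) → 9×10 = 90 (decimal)
Start: 90
Convert 0b100 (binary) → 4 (decimal)
90 × 4 = 360
Convert IV (Roman numeral) → 4 (decimal)
360 ÷ 4 = 90
90 ÷ 2 = 45
45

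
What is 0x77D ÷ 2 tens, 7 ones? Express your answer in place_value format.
Convert 0x77D (hexadecimal) → 7×256 + 7×16 + 13 = 1917 (decimal)
Convert 2 tens, 7 ones (place-value notation) → 2×10 + 7 = 27 (decimal)
Compute 1917 ÷ 27 = 71
Convert 71 (decimal) → 71 = 7×10 + 1 → 7 tens, 1 one (place-value notation)
7 tens, 1 one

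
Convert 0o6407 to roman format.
Convert 0o6407 (octal) → 6×512 + 4×64 + 7 = 3335 (decimal)
Convert 3335 (decimal) → 3335 = 1000 + 1000 + 1000 + 100 + 100 + 100 + 10 + 10 + 10 + 5 → MMMCCCXXXV (Roman numeral)
MMMCCCXXXV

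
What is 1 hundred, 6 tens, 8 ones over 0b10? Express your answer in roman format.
Convert 1 hundred, 6 tens, 8 ones (place-value notation) → 1×100 + 6×10 + 8 = 168 (decimal)
Convert 0b10 (binary) → 2 (decimal)
Compute 168 ÷ 2 = 84
Convert 84 (decimal) → 84 = 50 + 10 + 10 + 10 + 4 → LXXXIV (Roman numeral)
LXXXIV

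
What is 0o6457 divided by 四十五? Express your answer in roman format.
Convert 0o6457 (octal) → 6×512 + 4×64 + 5×8 + 7 = 3375 (decimal)
Convert 四十五 (Chinese numeral) → 4×10 + 5 = 45 (decimal)
Compute 3375 ÷ 45 = 75
Convert 75 (decimal) → 75 = 50 + 10 + 10 + 5 → LXXV (Roman numeral)
LXXV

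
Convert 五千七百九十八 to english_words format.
Convert 五千七百九十八 (Chinese numeral) → 5×1000 + 7×100 + 9×10 + 8 = 5798 (decimal)
Convert 5798 (decimal) → 5798 = 5×1000 + 7×100 + 98 → five thousand seven hundred ninety-eight (English words)
five thousand seven hundred ninety-eight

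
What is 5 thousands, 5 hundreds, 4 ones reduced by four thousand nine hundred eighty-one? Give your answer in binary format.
Convert 5 thousands, 5 hundreds, 4 ones (place-value notation) → 5×1000 + 5×100 + 4 = 5504 (decimal)
Convert four thousand nine hundred eighty-one (English words) → 4×1000 + 9×100 + 81 = 4981 (decimal)
Compute 5504 - 4981 = 523
Convert 523 (decimal) → 523 = 512 + 8 + 2 + 1 → 0b1000001011 (binary)
0b1000001011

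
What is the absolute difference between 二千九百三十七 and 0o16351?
Convert 二千九百三十七 (Chinese numeral) → 2×1000 + 9×100 + 3×10 + 7 = 2937 (decimal)
Convert 0o16351 (octal) → 1×4096 + 6×512 + 3×64 + 5×8 + 1 = 7401 (decimal)
Compute |2937 - 7401| = 4464
4464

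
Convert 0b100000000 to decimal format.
Convert 0b100000000 (binary) → 256 (decimal)
256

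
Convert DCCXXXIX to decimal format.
Convert DCCXXXIX (Roman numeral) → 500 + 100 + 100 + 10 + 10 + 10 + 9 = 739 (decimal)
739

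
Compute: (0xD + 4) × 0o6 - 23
Convert 0xD (hexadecimal) → 13 (decimal)
Convert 0o6 (octal) → 6 (decimal)
Expression in decimal: (13 + 4) × 6 - 23
Parentheses first: 13 + 4 = 17
Multiply: 17 × 6 = 102
Subtract: 102 - 23 = 79
79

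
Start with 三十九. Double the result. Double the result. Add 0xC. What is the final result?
Convert 三十九 (Chinese numeral) → 3×10 + 9 = 39 (decimal)
Start: 39
39 × 2 = 78
78 × 2 = 156
Convert 0xC (hexadecimal) → 12 (decimal)
156 + 12 = 168
168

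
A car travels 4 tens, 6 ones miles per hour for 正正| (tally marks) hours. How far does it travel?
Convert 4 tens, 6 ones (place-value notation) → 4×10 + 6 = 46 (decimal)
Convert 正正| (tally marks) → 5 + 5 + 1 = 11 (decimal)
Compute 46 × 11 = 506
506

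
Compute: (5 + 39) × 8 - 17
Parentheses first: 5 + 39 = 44
Multiply: 44 × 8 = 352
Subtract: 352 - 17 = 335
335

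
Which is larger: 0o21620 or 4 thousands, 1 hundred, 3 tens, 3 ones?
Convert 0o21620 (octal) → 2×4096 + 1×512 + 6×64 + 2×8 = 9104 (decimal)
Convert 4 thousands, 1 hundred, 3 tens, 3 ones (place-value notation) → 4×1000 + 1×100 + 3×10 + 3 = 4133 (decimal)
Compare 9104 vs 4133: larger = 9104
9104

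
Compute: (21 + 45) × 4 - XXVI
Convert XXVI (Roman numeral) → 10 + 10 + 5 + 1 = 26 (decimal)
Expression in decimal: (21 + 45) × 4 - 26
Parentheses first: 21 + 45 = 66
Multiply: 66 × 4 = 264
Subtract: 264 - 26 = 238
238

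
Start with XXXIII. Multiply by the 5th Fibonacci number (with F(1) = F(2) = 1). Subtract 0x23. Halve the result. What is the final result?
Convert XXXIII (Roman numeral) → 10 + 10 + 10 + 1 + 1 + 1 = 33 (decimal)
Start: 33
Convert the 5th Fibonacci number (with F(1) = F(2) = 1) (Fibonacci index) → 1, 1, 2, 3, 5 → 5 (decimal)
33 × 5 = 165
Convert 0x23 (hexadecimal) → 2×16 + 3 = 35 (decimal)
165 - 35 = 130
130 ÷ 2 = 65
65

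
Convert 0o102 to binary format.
Convert 0o102 (octal) → 1×64 + 2 = 66 (decimal)
Convert 66 (decimal) → 66 = 64 + 2 → 0b1000010 (binary)
0b1000010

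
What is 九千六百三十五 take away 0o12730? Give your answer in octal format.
Convert 九千六百三十五 (Chinese numeral) → 9×1000 + 6×100 + 3×10 + 5 = 9635 (decimal)
Convert 0o12730 (octal) → 1×4096 + 2×512 + 7×64 + 3×8 = 5592 (decimal)
Compute 9635 - 5592 = 4043
Convert 4043 (decimal) → 4043 = 7×512 + 7×64 + 1×8 + 3 → 0o7713 (octal)
0o7713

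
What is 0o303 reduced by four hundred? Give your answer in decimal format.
Convert 0o303 (octal) → 3×64 + 3 = 195 (decimal)
Convert four hundred (English words) → 4×100 = 400 (decimal)
Compute 195 - 400 = -205
-205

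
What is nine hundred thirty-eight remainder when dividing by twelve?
Convert nine hundred thirty-eight (English words) → 9×100 + 38 = 938 (decimal)
Convert twelve (English words) → 12 (decimal)
Compute 938 mod 12 = 2
2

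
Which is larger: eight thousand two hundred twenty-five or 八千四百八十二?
Convert eight thousand two hundred twenty-five (English words) → 8×1000 + 2×100 + 25 = 8225 (decimal)
Convert 八千四百八十二 (Chinese numeral) → 8×1000 + 4×100 + 8×10 + 2 = 8482 (decimal)
Compare 8225 vs 8482: larger = 8482
8482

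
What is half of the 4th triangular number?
The 4th triangular number = 4×5/2 = 10
Compute 10 ÷ 2 = 5
5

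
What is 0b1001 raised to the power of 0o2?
Convert 0b1001 (binary) → 8 + 1 = 9 (decimal)
Convert 0o2 (octal) → 2 (decimal)
Compute 9 ^ 2 = 81
81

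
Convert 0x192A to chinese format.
Convert 0x192A (hexadecimal) → 1×4096 + 9×256 + 2×16 + 10 = 6442 (decimal)
Convert 6442 (decimal) → 6442 = 6×1000 + 4×100 + 4×10 + 2 → 六千四百四十二 (Chinese numeral)
六千四百四十二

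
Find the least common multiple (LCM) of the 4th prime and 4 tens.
Convert the 4th prime (prime index) → 7 (decimal)
Convert 4 tens (place-value notation) → 4×10 = 40 (decimal)
Compute lcm(7, 40) = 280
280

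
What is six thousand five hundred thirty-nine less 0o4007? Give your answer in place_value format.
Convert six thousand five hundred thirty-nine (English words) → 6×1000 + 5×100 + 39 = 6539 (decimal)
Convert 0o4007 (octal) → 4×512 + 7 = 2055 (decimal)
Compute 6539 - 2055 = 4484
Convert 4484 (decimal) → 4484 = 4×1000 + 4×100 + 8×10 + 4 → 4 thousands, 4 hundreds, 8 tens, 4 ones (place-value notation)
4 thousands, 4 hundreds, 8 tens, 4 ones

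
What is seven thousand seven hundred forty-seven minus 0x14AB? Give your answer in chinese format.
Convert seven thousand seven hundred forty-seven (English words) → 7×1000 + 7×100 + 47 = 7747 (decimal)
Convert 0x14AB (hexadecimal) → 1×4096 + 4×256 + 10×16 + 11 = 5291 (decimal)
Compute 7747 - 5291 = 2456
Convert 2456 (decimal) → 2456 = 2×1000 + 4×100 + 5×10 + 6 → 二千四百五十六 (Chinese numeral)
二千四百五十六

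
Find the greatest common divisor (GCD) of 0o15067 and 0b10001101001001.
Convert 0o15067 (octal) → 1×4096 + 5×512 + 6×8 + 7 = 6711 (decimal)
Convert 0b10001101001001 (binary) → 8192 + 512 + 256 + 64 + 8 + 1 = 9033 (decimal)
Compute gcd(6711, 9033) = 3
3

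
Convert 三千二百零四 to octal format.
Convert 三千二百零四 (Chinese numeral) → 3×1000 + 2×100 + 4 = 3204 (decimal)
Convert 3204 (decimal) → 3204 = 6×512 + 2×64 + 4 → 0o6204 (octal)
0o6204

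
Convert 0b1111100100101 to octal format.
Convert 0b1111100100101 (binary) → 4096 + 2048 + 1024 + 512 + 256 + 32 + 4 + 1 = 7973 (decimal)
Convert 7973 (decimal) → 7973 = 1×4096 + 7×512 + 4×64 + 4×8 + 5 → 0o17445 (octal)
0o17445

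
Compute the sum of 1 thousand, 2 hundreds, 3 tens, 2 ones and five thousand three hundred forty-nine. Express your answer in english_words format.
Convert 1 thousand, 2 hundreds, 3 tens, 2 ones (place-value notation) → 1×1000 + 2×100 + 3×10 + 2 = 1232 (decimal)
Convert five thousand three hundred forty-nine (English words) → 5×1000 + 3×100 + 49 = 5349 (decimal)
Compute 1232 + 5349 = 6581
Convert 6581 (decimal) → 6581 = 6×1000 + 5×100 + 81 → six thousand five hundred eighty-one (English words)
six thousand five hundred eighty-one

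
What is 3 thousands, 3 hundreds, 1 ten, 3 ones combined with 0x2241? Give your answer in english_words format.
Convert 3 thousands, 3 hundreds, 1 ten, 3 ones (place-value notation) → 3×1000 + 3×100 + 1×10 + 3 = 3313 (decimal)
Convert 0x2241 (hexadecimal) → 2×4096 + 2×256 + 4×16 + 1 = 8769 (decimal)
Compute 3313 + 8769 = 12082
Convert 12082 (decimal) → 12082 = 12×1000 + 82 → twelve thousand eighty-two (English words)
twelve thousand eighty-two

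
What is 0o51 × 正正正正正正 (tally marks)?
Convert 0o51 (octal) → 5×8 + 1 = 41 (decimal)
Convert 正正正正正正 (tally marks) → 5 + 5 + 5 + 5 + 5 + 5 = 30 (decimal)
Compute 41 × 30 = 1230
1230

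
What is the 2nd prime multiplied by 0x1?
Convert the 2nd prime (prime index) → 3 (decimal)
Convert 0x1 (hexadecimal) → 1 (decimal)
Compute 3 × 1 = 3
3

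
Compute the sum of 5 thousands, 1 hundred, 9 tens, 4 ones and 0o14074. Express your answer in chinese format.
Convert 5 thousands, 1 hundred, 9 tens, 4 ones (place-value notation) → 5×1000 + 1×100 + 9×10 + 4 = 5194 (decimal)
Convert 0o14074 (octal) → 1×4096 + 4×512 + 7×8 + 4 = 6204 (decimal)
Compute 5194 + 6204 = 11398
Convert 11398 (decimal) → 11398 = 1×10000 + 1×1000 + 3×100 + 9×10 + 8 → 一万一千三百九十八 (Chinese numeral)
一万一千三百九十八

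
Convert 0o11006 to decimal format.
Convert 0o11006 (octal) → 1×4096 + 1×512 + 6 = 4614 (decimal)
4614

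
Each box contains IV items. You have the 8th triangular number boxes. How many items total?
Convert IV (Roman numeral) → 4 (decimal)
Convert the 8th triangular number (triangular index) → 8×9/2 = 36 (decimal)
Compute 4 × 36 = 144
144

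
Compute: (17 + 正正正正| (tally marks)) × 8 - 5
Convert 正正正正| (tally marks) → 5 + 5 + 5 + 5 + 1 = 21 (decimal)
Expression in decimal: (17 + 21) × 8 - 5
Parentheses first: 17 + 21 = 38
Multiply: 38 × 8 = 304
Subtract: 304 - 5 = 299
299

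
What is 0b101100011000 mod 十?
Convert 0b101100011000 (binary) → 2048 + 512 + 256 + 16 + 8 = 2840 (decimal)
Convert 十 (Chinese numeral) → 1×10 = 10 (decimal)
Compute 2840 mod 10 = 0
0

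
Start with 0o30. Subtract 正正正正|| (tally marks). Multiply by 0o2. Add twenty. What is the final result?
Convert 0o30 (octal) → 3×8 = 24 (decimal)
Start: 24
Convert 正正正正|| (tally marks) → 5 + 5 + 5 + 5 + 2 = 22 (decimal)
24 - 22 = 2
Convert 0o2 (octal) → 2 (decimal)
2 × 2 = 4
Convert twenty (English words) → 20 (decimal)
4 + 20 = 24
24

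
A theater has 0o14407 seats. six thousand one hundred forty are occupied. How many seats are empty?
Convert 0o14407 (octal) → 1×4096 + 4×512 + 4×64 + 7 = 6407 (decimal)
Convert six thousand one hundred forty (English words) → 6×1000 + 1×100 + 40 = 6140 (decimal)
Compute 6407 - 6140 = 267
267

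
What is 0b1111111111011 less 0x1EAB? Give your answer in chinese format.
Convert 0b1111111111011 (binary) → 4096 + 2048 + 1024 + 512 + 256 + 128 + 64 + 32 + 16 + 8 + 2 + 1 = 8187 (decimal)
Convert 0x1EAB (hexadecimal) → 1×4096 + 14×256 + 10×16 + 11 = 7851 (decimal)
Compute 8187 - 7851 = 336
Convert 336 (decimal) → 336 = 3×100 + 3×10 + 6 → 三百三十六 (Chinese numeral)
三百三十六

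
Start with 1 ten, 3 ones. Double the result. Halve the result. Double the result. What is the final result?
Convert 1 ten, 3 ones (place-value notation) → 1×10 + 3 = 13 (decimal)
Start: 13
13 × 2 = 26
26 ÷ 2 = 13
13 × 2 = 26
26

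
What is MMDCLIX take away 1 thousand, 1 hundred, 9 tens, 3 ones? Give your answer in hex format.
Convert MMDCLIX (Roman numeral) → 1000 + 1000 + 500 + 100 + 50 + 9 = 2659 (decimal)
Convert 1 thousand, 1 hundred, 9 tens, 3 ones (place-value notation) → 1×1000 + 1×100 + 9×10 + 3 = 1193 (decimal)
Compute 2659 - 1193 = 1466
Convert 1466 (decimal) → 1466 = 5×256 + 11×16 + 10 → 0x5BA (hexadecimal)
0x5BA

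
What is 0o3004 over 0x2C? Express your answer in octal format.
Convert 0o3004 (octal) → 3×512 + 4 = 1540 (decimal)
Convert 0x2C (hexadecimal) → 2×16 + 12 = 44 (decimal)
Compute 1540 ÷ 44 = 35
Convert 35 (decimal) → 35 = 4×8 + 3 → 0o43 (octal)
0o43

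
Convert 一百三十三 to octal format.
Convert 一百三十三 (Chinese numeral) → 1×100 + 3×10 + 3 = 133 (decimal)
Convert 133 (decimal) → 133 = 2×64 + 5 → 0o205 (octal)
0o205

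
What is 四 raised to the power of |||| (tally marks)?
Convert 四 (Chinese numeral) → 4 (decimal)
Convert |||| (tally marks) → 4 (decimal)
Compute 4 ^ 4 = 256
256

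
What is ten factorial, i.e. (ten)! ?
Convert ten (English words) → 10 (decimal)
Compute 10! = 3628800
3628800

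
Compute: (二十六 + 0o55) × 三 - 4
Convert 二十六 (Chinese numeral) → 2×10 + 6 = 26 (decimal)
Convert 0o55 (octal) → 5×8 + 5 = 45 (decimal)
Convert 三 (Chinese numeral) → 3 (decimal)
Expression in decimal: (26 + 45) × 3 - 4
Parentheses first: 26 + 45 = 71
Multiply: 71 × 3 = 213
Subtract: 213 - 4 = 209
209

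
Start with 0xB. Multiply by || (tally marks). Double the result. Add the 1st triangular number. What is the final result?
Convert 0xB (hexadecimal) → 11 (decimal)
Start: 11
Convert || (tally marks) → 2 (decimal)
11 × 2 = 22
22 × 2 = 44
Convert the 1st triangular number (triangular index) → 1×2/2 = 1 (decimal)
44 + 1 = 45
45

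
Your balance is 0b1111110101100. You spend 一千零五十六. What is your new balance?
Convert 0b1111110101100 (binary) → 4096 + 2048 + 1024 + 512 + 256 + 128 + 32 + 8 + 4 = 8108 (decimal)
Convert 一千零五十六 (Chinese numeral) → 1×1000 + 5×10 + 6 = 1056 (decimal)
Compute 8108 - 1056 = 7052
7052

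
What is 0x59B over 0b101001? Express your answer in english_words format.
Convert 0x59B (hexadecimal) → 5×256 + 9×16 + 11 = 1435 (decimal)
Convert 0b101001 (binary) → 32 + 8 + 1 = 41 (decimal)
Compute 1435 ÷ 41 = 35
Convert 35 (decimal) → thirty-five (English words)
thirty-five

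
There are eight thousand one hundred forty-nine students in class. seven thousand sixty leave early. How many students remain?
Convert eight thousand one hundred forty-nine (English words) → 8×1000 + 1×100 + 49 = 8149 (decimal)
Convert seven thousand sixty (English words) → 7×1000 + 60 = 7060 (decimal)
Compute 8149 - 7060 = 1089
1089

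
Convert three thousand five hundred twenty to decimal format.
Convert three thousand five hundred twenty (English words) → 3×1000 + 5×100 + 20 = 3520 (decimal)
3520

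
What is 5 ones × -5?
Convert 5 ones (place-value notation) → 5 (decimal)
Compute 5 × -5 = -25
-25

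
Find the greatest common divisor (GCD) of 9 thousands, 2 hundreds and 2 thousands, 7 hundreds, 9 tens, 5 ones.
Convert 9 thousands, 2 hundreds (place-value notation) → 9×1000 + 2×100 = 9200 (decimal)
Convert 2 thousands, 7 hundreds, 9 tens, 5 ones (place-value notation) → 2×1000 + 7×100 + 9×10 + 5 = 2795 (decimal)
Compute gcd(9200, 2795) = 5
5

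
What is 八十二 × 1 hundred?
Convert 八十二 (Chinese numeral) → 8×10 + 2 = 82 (decimal)
Convert 1 hundred (place-value notation) → 1×100 = 100 (decimal)
Compute 82 × 100 = 8200
8200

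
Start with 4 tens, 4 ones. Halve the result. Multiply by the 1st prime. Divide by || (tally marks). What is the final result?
Convert 4 tens, 4 ones (place-value notation) → 4×10 + 4 = 44 (decimal)
Start: 44
44 ÷ 2 = 22
Convert the 1st prime (prime index) → 2 (decimal)
22 × 2 = 44
Convert || (tally marks) → 2 (decimal)
44 ÷ 2 = 22
22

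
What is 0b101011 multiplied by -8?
Convert 0b101011 (binary) → 32 + 8 + 2 + 1 = 43 (decimal)
Compute 43 × -8 = -344
-344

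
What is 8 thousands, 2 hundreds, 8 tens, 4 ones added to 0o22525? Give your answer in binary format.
Convert 8 thousands, 2 hundreds, 8 tens, 4 ones (place-value notation) → 8×1000 + 2×100 + 8×10 + 4 = 8284 (decimal)
Convert 0o22525 (octal) → 2×4096 + 2×512 + 5×64 + 2×8 + 5 = 9557 (decimal)
Compute 8284 + 9557 = 17841
Convert 17841 (decimal) → 17841 = 16384 + 1024 + 256 + 128 + 32 + 16 + 1 → 0b100010110110001 (binary)
0b100010110110001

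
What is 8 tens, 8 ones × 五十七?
Convert 8 tens, 8 ones (place-value notation) → 8×10 + 8 = 88 (decimal)
Convert 五十七 (Chinese numeral) → 5×10 + 7 = 57 (decimal)
Compute 88 × 57 = 5016
5016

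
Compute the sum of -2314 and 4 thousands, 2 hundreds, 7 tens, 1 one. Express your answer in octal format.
Convert 4 thousands, 2 hundreds, 7 tens, 1 one (place-value notation) → 4×1000 + 2×100 + 7×10 + 1 = 4271 (decimal)
Compute -2314 + 4271 = 1957
Convert 1957 (decimal) → 1957 = 3×512 + 6×64 + 4×8 + 5 → 0o3645 (octal)
0o3645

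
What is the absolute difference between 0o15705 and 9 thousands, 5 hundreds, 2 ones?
Convert 0o15705 (octal) → 1×4096 + 5×512 + 7×64 + 5 = 7109 (decimal)
Convert 9 thousands, 5 hundreds, 2 ones (place-value notation) → 9×1000 + 5×100 + 2 = 9502 (decimal)
Compute |7109 - 9502| = 2393
2393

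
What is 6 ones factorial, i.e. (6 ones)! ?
Convert 6 ones (place-value notation) → 6 (decimal)
Compute 6! = 720
720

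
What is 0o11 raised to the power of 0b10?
Convert 0o11 (octal) → 1×8 + 1 = 9 (decimal)
Convert 0b10 (binary) → 2 (decimal)
Compute 9 ^ 2 = 81
81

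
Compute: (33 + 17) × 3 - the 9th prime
Convert the 9th prime (prime index) → 23 (decimal)
Expression in decimal: (33 + 17) × 3 - 23
Parentheses first: 33 + 17 = 50
Multiply: 50 × 3 = 150
Subtract: 150 - 23 = 127
127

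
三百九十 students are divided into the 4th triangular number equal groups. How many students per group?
Convert 三百九十 (Chinese numeral) → 3×100 + 9×10 = 390 (decimal)
Convert the 4th triangular number (triangular index) → 4×5/2 = 10 (decimal)
Compute 390 ÷ 10 = 39
39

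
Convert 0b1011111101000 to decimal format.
Convert 0b1011111101000 (binary) → 4096 + 1024 + 512 + 256 + 128 + 64 + 32 + 8 = 6120 (decimal)
6120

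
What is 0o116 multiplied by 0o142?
Convert 0o116 (octal) → 1×64 + 1×8 + 6 = 78 (decimal)
Convert 0o142 (octal) → 1×64 + 4×8 + 2 = 98 (decimal)
Compute 78 × 98 = 7644
7644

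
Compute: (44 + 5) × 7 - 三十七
Convert 三十七 (Chinese numeral) → 3×10 + 7 = 37 (decimal)
Expression in decimal: (44 + 5) × 7 - 37
Parentheses first: 44 + 5 = 49
Multiply: 49 × 7 = 343
Subtract: 343 - 37 = 306
306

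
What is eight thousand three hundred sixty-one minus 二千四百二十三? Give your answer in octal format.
Convert eight thousand three hundred sixty-one (English words) → 8×1000 + 3×100 + 61 = 8361 (decimal)
Convert 二千四百二十三 (Chinese numeral) → 2×1000 + 4×100 + 2×10 + 3 = 2423 (decimal)
Compute 8361 - 2423 = 5938
Convert 5938 (decimal) → 5938 = 1×4096 + 3×512 + 4×64 + 6×8 + 2 → 0o13462 (octal)
0o13462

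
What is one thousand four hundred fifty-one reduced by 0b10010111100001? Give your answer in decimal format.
Convert one thousand four hundred fifty-one (English words) → 1×1000 + 4×100 + 51 = 1451 (decimal)
Convert 0b10010111100001 (binary) → 8192 + 1024 + 256 + 128 + 64 + 32 + 1 = 9697 (decimal)
Compute 1451 - 9697 = -8246
-8246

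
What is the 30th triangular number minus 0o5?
The 30th triangular number = 30×31/2 = 465
Convert 0o5 (octal) → 5 (decimal)
Compute 465 - 5 = 460
460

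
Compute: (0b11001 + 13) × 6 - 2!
Convert 0b11001 (binary) → 16 + 8 + 1 = 25 (decimal)
Convert 2! (factorial) → 2 (decimal)
Expression in decimal: (25 + 13) × 6 - 2
Parentheses first: 25 + 13 = 38
Multiply: 38 × 6 = 228
Subtract: 228 - 2 = 226
226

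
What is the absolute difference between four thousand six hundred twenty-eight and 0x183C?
Convert four thousand six hundred twenty-eight (English words) → 4×1000 + 6×100 + 28 = 4628 (decimal)
Convert 0x183C (hexadecimal) → 1×4096 + 8×256 + 3×16 + 12 = 6204 (decimal)
Compute |4628 - 6204| = 1576
1576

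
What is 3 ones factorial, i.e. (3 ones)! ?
Convert 3 ones (place-value notation) → 3 (decimal)
Compute 3! = 6
6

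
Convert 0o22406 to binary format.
Convert 0o22406 (octal) → 2×4096 + 2×512 + 4×64 + 6 = 9478 (decimal)
Convert 9478 (decimal) → 9478 = 8192 + 1024 + 256 + 4 + 2 → 0b10010100000110 (binary)
0b10010100000110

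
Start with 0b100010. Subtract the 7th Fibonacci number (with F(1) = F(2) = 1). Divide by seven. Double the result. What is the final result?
Convert 0b100010 (binary) → 32 + 2 = 34 (decimal)
Start: 34
Convert the 7th Fibonacci number (with F(1) = F(2) = 1) (Fibonacci index) → 1, 1, 2, 3, 5, 8, 13 → 13 (decimal)
34 - 13 = 21
Convert seven (English words) → 7 (decimal)
21 ÷ 7 = 3
3 × 2 = 6
6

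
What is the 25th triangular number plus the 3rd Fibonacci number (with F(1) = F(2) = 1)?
The 25th triangular number = 25×26/2 = 325
Convert the 3rd Fibonacci number (with F(1) = F(2) = 1) (Fibonacci index) → 1, 1, 2 → 2 (decimal)
Compute 325 + 2 = 327
327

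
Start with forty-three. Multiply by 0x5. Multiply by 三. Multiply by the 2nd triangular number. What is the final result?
Convert forty-three (English words) → 43 (decimal)
Start: 43
Convert 0x5 (hexadecimal) → 5 (decimal)
43 × 5 = 215
Convert 三 (Chinese numeral) → 3 (decimal)
215 × 3 = 645
Convert the 2nd triangular number (triangular index) → 2×3/2 = 3 (decimal)
645 × 3 = 1935
1935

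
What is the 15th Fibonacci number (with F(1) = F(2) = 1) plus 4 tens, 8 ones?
The 15th Fibonacci number (with F(1) = F(2) = 1): 1, 1, 2, 3, 5, 8, 13, 21, 34, 55, 89, 144, 233, 377, 610 → 610
Convert 4 tens, 8 ones (place-value notation) → 4×10 + 8 = 48 (decimal)
Compute 610 + 48 = 658
658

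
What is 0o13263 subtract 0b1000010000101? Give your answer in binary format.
Convert 0o13263 (octal) → 1×4096 + 3×512 + 2×64 + 6×8 + 3 = 5811 (decimal)
Convert 0b1000010000101 (binary) → 4096 + 128 + 4 + 1 = 4229 (decimal)
Compute 5811 - 4229 = 1582
Convert 1582 (decimal) → 1582 = 1024 + 512 + 32 + 8 + 4 + 2 → 0b11000101110 (binary)
0b11000101110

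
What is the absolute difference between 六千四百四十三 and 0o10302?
Convert 六千四百四十三 (Chinese numeral) → 6×1000 + 4×100 + 4×10 + 3 = 6443 (decimal)
Convert 0o10302 (octal) → 1×4096 + 3×64 + 2 = 4290 (decimal)
Compute |6443 - 4290| = 2153
2153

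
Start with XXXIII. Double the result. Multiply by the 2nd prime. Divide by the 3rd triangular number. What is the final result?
Convert XXXIII (Roman numeral) → 10 + 10 + 10 + 1 + 1 + 1 = 33 (decimal)
Start: 33
33 × 2 = 66
Convert the 2nd prime (prime index) → 3 (decimal)
66 × 3 = 198
Convert the 3rd triangular number (triangular index) → 3×4/2 = 6 (decimal)
198 ÷ 6 = 33
33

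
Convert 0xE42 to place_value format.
Convert 0xE42 (hexadecimal) → 14×256 + 4×16 + 2 = 3650 (decimal)
Convert 3650 (decimal) → 3650 = 3×1000 + 6×100 + 5×10 → 3 thousands, 6 hundreds, 5 tens (place-value notation)
3 thousands, 6 hundreds, 5 tens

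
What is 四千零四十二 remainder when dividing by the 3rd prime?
Convert 四千零四十二 (Chinese numeral) → 4×1000 + 4×10 + 2 = 4042 (decimal)
Convert the 3rd prime (prime index) → 5 (decimal)
Compute 4042 mod 5 = 2
2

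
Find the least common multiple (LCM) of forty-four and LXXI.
Convert forty-four (English words) → 44 (decimal)
Convert LXXI (Roman numeral) → 50 + 10 + 10 + 1 = 71 (decimal)
Compute lcm(44, 71) = 3124
3124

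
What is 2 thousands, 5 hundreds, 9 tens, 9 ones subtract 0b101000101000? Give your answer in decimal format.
Convert 2 thousands, 5 hundreds, 9 tens, 9 ones (place-value notation) → 2×1000 + 5×100 + 9×10 + 9 = 2599 (decimal)
Convert 0b101000101000 (binary) → 2048 + 512 + 32 + 8 = 2600 (decimal)
Compute 2599 - 2600 = -1
-1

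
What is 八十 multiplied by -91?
Convert 八十 (Chinese numeral) → 8×10 = 80 (decimal)
Compute 80 × -91 = -7280
-7280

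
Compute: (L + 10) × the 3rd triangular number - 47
Convert L (Roman numeral) → 50 (decimal)
Convert the 3rd triangular number (triangular index) → 3×4/2 = 6 (decimal)
Expression in decimal: (50 + 10) × 6 - 47
Parentheses first: 50 + 10 = 60
Multiply: 60 × 6 = 360
Subtract: 360 - 47 = 313
313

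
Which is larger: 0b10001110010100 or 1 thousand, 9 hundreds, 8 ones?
Convert 0b10001110010100 (binary) → 8192 + 512 + 256 + 128 + 16 + 4 = 9108 (decimal)
Convert 1 thousand, 9 hundreds, 8 ones (place-value notation) → 1×1000 + 9×100 + 8 = 1908 (decimal)
Compare 9108 vs 1908: larger = 9108
9108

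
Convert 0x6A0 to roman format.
Convert 0x6A0 (hexadecimal) → 6×256 + 10×16 = 1696 (decimal)
Convert 1696 (decimal) → 1696 = 1000 + 500 + 100 + 90 + 5 + 1 → MDCXCVI (Roman numeral)
MDCXCVI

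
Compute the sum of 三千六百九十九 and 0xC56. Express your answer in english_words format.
Convert 三千六百九十九 (Chinese numeral) → 3×1000 + 6×100 + 9×10 + 9 = 3699 (decimal)
Convert 0xC56 (hexadecimal) → 12×256 + 5×16 + 6 = 3158 (decimal)
Compute 3699 + 3158 = 6857
Convert 6857 (decimal) → 6857 = 6×1000 + 8×100 + 57 → six thousand eight hundred fifty-seven (English words)
six thousand eight hundred fifty-seven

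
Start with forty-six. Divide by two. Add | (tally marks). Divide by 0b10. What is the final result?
Convert forty-six (English words) → 46 (decimal)
Start: 46
Convert two (English words) → 2 (decimal)
46 ÷ 2 = 23
Convert | (tally marks) → 1 (decimal)
23 + 1 = 24
Convert 0b10 (binary) → 2 (decimal)
24 ÷ 2 = 12
12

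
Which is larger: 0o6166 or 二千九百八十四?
Convert 0o6166 (octal) → 6×512 + 1×64 + 6×8 + 6 = 3190 (decimal)
Convert 二千九百八十四 (Chinese numeral) → 2×1000 + 9×100 + 8×10 + 4 = 2984 (decimal)
Compare 3190 vs 2984: larger = 3190
3190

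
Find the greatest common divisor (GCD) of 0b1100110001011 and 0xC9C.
Convert 0b1100110001011 (binary) → 4096 + 2048 + 256 + 128 + 8 + 2 + 1 = 6539 (decimal)
Convert 0xC9C (hexadecimal) → 12×256 + 9×16 + 12 = 3228 (decimal)
Compute gcd(6539, 3228) = 1
1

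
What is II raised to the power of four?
Convert II (Roman numeral) → 1 + 1 = 2 (decimal)
Convert four (English words) → 4 (decimal)
Compute 2 ^ 4 = 16
16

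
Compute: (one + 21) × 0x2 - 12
Convert one (English words) → 1 (decimal)
Convert 0x2 (hexadecimal) → 2 (decimal)
Expression in decimal: (1 + 21) × 2 - 12
Parentheses first: 1 + 21 = 22
Multiply: 22 × 2 = 44
Subtract: 44 - 12 = 32
32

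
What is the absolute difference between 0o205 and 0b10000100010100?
Convert 0o205 (octal) → 2×64 + 5 = 133 (decimal)
Convert 0b10000100010100 (binary) → 8192 + 256 + 16 + 4 = 8468 (decimal)
Compute |133 - 8468| = 8335
8335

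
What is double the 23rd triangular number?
The 23rd triangular number = 23×24/2 = 276
Compute 276 × 2 = 552
552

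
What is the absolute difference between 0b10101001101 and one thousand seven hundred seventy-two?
Convert 0b10101001101 (binary) → 1024 + 256 + 64 + 8 + 4 + 1 = 1357 (decimal)
Convert one thousand seven hundred seventy-two (English words) → 1×1000 + 7×100 + 72 = 1772 (decimal)
Compute |1357 - 1772| = 415
415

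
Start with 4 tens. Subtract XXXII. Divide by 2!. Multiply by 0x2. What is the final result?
Convert 4 tens (place-value notation) → 4×10 = 40 (decimal)
Start: 40
Convert XXXII (Roman numeral) → 10 + 10 + 10 + 1 + 1 = 32 (decimal)
40 - 32 = 8
Convert 2! (factorial) → 2 (decimal)
8 ÷ 2 = 4
Convert 0x2 (hexadecimal) → 2 (decimal)
4 × 2 = 8
8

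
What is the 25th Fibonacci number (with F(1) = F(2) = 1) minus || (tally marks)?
The 25th Fibonacci number (with F(1) = F(2) = 1) = 75025
Convert || (tally marks) → 2 (decimal)
Compute 75025 - 2 = 75023
75023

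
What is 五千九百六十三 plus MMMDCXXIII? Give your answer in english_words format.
Convert 五千九百六十三 (Chinese numeral) → 5×1000 + 9×100 + 6×10 + 3 = 5963 (decimal)
Convert MMMDCXXIII (Roman numeral) → 1000 + 1000 + 1000 + 500 + 100 + 10 + 10 + 1 + 1 + 1 = 3623 (decimal)
Compute 5963 + 3623 = 9586
Convert 9586 (decimal) → 9586 = 9×1000 + 5×100 + 86 → nine thousand five hundred eighty-six (English words)
nine thousand five hundred eighty-six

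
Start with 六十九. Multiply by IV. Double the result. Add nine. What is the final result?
Convert 六十九 (Chinese numeral) → 6×10 + 9 = 69 (decimal)
Start: 69
Convert IV (Roman numeral) → 4 (decimal)
69 × 4 = 276
276 × 2 = 552
Convert nine (English words) → 9 (decimal)
552 + 9 = 561
561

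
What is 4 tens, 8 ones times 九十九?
Convert 4 tens, 8 ones (place-value notation) → 4×10 + 8 = 48 (decimal)
Convert 九十九 (Chinese numeral) → 9×10 + 9 = 99 (decimal)
Compute 48 × 99 = 4752
4752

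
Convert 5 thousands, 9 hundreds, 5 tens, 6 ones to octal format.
Convert 5 thousands, 9 hundreds, 5 tens, 6 ones (place-value notation) → 5×1000 + 9×100 + 5×10 + 6 = 5956 (decimal)
Convert 5956 (decimal) → 5956 = 1×4096 + 3×512 + 5×64 + 4 → 0o13504 (octal)
0o13504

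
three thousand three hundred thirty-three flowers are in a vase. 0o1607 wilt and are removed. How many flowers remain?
Convert three thousand three hundred thirty-three (English words) → 3×1000 + 3×100 + 33 = 3333 (decimal)
Convert 0o1607 (octal) → 1×512 + 6×64 + 7 = 903 (decimal)
Compute 3333 - 903 = 2430
2430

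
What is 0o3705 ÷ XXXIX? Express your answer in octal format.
Convert 0o3705 (octal) → 3×512 + 7×64 + 5 = 1989 (decimal)
Convert XXXIX (Roman numeral) → 10 + 10 + 10 + 9 = 39 (decimal)
Compute 1989 ÷ 39 = 51
Convert 51 (decimal) → 51 = 6×8 + 3 → 0o63 (octal)
0o63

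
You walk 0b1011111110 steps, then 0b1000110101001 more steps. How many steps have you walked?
Convert 0b1011111110 (binary) → 512 + 128 + 64 + 32 + 16 + 8 + 4 + 2 = 766 (decimal)
Convert 0b1000110101001 (binary) → 4096 + 256 + 128 + 32 + 8 + 1 = 4521 (decimal)
Compute 766 + 4521 = 5287
5287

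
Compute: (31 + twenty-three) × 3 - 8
Convert twenty-three (English words) → 23 (decimal)
Expression in decimal: (31 + 23) × 3 - 8
Parentheses first: 31 + 23 = 54
Multiply: 54 × 3 = 162
Subtract: 162 - 8 = 154
154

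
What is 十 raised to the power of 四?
Convert 十 (Chinese numeral) → 1×10 = 10 (decimal)
Convert 四 (Chinese numeral) → 4 (decimal)
Compute 10 ^ 4 = 10000
10000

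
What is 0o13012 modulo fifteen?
Convert 0o13012 (octal) → 1×4096 + 3×512 + 1×8 + 2 = 5642 (decimal)
Convert fifteen (English words) → 15 (decimal)
Compute 5642 mod 15 = 2
2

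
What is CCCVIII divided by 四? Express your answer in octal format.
Convert CCCVIII (Roman numeral) → 100 + 100 + 100 + 5 + 1 + 1 + 1 = 308 (decimal)
Convert 四 (Chinese numeral) → 4 (decimal)
Compute 308 ÷ 4 = 77
Convert 77 (decimal) → 77 = 1×64 + 1×8 + 5 → 0o115 (octal)
0o115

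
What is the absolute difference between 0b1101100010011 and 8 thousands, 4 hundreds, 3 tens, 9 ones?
Convert 0b1101100010011 (binary) → 4096 + 2048 + 512 + 256 + 16 + 2 + 1 = 6931 (decimal)
Convert 8 thousands, 4 hundreds, 3 tens, 9 ones (place-value notation) → 8×1000 + 4×100 + 3×10 + 9 = 8439 (decimal)
Compute |6931 - 8439| = 1508
1508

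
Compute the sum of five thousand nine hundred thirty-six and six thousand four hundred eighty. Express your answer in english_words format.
Convert five thousand nine hundred thirty-six (English words) → 5×1000 + 9×100 + 36 = 5936 (decimal)
Convert six thousand four hundred eighty (English words) → 6×1000 + 4×100 + 80 = 6480 (decimal)
Compute 5936 + 6480 = 12416
Convert 12416 (decimal) → 12416 = 12×1000 + 4×100 + 16 → twelve thousand four hundred sixteen (English words)
twelve thousand four hundred sixteen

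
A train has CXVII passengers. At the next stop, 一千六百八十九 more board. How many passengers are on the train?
Convert CXVII (Roman numeral) → 100 + 10 + 5 + 1 + 1 = 117 (decimal)
Convert 一千六百八十九 (Chinese numeral) → 1×1000 + 6×100 + 8×10 + 9 = 1689 (decimal)
Compute 117 + 1689 = 1806
1806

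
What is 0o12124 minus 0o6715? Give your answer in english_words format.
Convert 0o12124 (octal) → 1×4096 + 2×512 + 1×64 + 2×8 + 4 = 5204 (decimal)
Convert 0o6715 (octal) → 6×512 + 7×64 + 1×8 + 5 = 3533 (decimal)
Compute 5204 - 3533 = 1671
Convert 1671 (decimal) → 1671 = 1×1000 + 6×100 + 71 → one thousand six hundred seventy-one (English words)
one thousand six hundred seventy-one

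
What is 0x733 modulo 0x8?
Convert 0x733 (hexadecimal) → 7×256 + 3×16 + 3 = 1843 (decimal)
Convert 0x8 (hexadecimal) → 8 (decimal)
Compute 1843 mod 8 = 3
3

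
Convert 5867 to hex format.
Convert 5867 (decimal) → 5867 = 1×4096 + 6×256 + 14×16 + 11 → 0x16EB (hexadecimal)
0x16EB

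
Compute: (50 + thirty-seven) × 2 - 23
Convert thirty-seven (English words) → 37 (decimal)
Expression in decimal: (50 + 37) × 2 - 23
Parentheses first: 50 + 37 = 87
Multiply: 87 × 2 = 174
Subtract: 174 - 23 = 151
151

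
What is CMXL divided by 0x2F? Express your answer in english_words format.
Convert CMXL (Roman numeral) → 900 + 40 = 940 (decimal)
Convert 0x2F (hexadecimal) → 2×16 + 15 = 47 (decimal)
Compute 940 ÷ 47 = 20
Convert 20 (decimal) → twenty (English words)
twenty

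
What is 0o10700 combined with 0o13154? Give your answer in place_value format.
Convert 0o10700 (octal) → 1×4096 + 7×64 = 4544 (decimal)
Convert 0o13154 (octal) → 1×4096 + 3×512 + 1×64 + 5×8 + 4 = 5740 (decimal)
Compute 4544 + 5740 = 10284
Convert 10284 (decimal) → 10284 = 10×1000 + 2×100 + 8×10 + 4 → 10 thousands, 2 hundreds, 8 tens, 4 ones (place-value notation)
10 thousands, 2 hundreds, 8 tens, 4 ones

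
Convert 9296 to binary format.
Convert 9296 (decimal) → 9296 = 8192 + 1024 + 64 + 16 → 0b10010001010000 (binary)
0b10010001010000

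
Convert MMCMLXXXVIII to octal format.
Convert MMCMLXXXVIII (Roman numeral) → 1000 + 1000 + 900 + 50 + 10 + 10 + 10 + 5 + 1 + 1 + 1 = 2988 (decimal)
Convert 2988 (decimal) → 2988 = 5×512 + 6×64 + 5×8 + 4 → 0o5654 (octal)
0o5654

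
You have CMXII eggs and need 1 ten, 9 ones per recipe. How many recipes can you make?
Convert CMXII (Roman numeral) → 900 + 10 + 1 + 1 = 912 (decimal)
Convert 1 ten, 9 ones (place-value notation) → 1×10 + 9 = 19 (decimal)
Compute 912 ÷ 19 = 48
48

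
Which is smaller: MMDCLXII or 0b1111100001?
Convert MMDCLXII (Roman numeral) → 1000 + 1000 + 500 + 100 + 50 + 10 + 1 + 1 = 2662 (decimal)
Convert 0b1111100001 (binary) → 512 + 256 + 128 + 64 + 32 + 1 = 993 (decimal)
Compare 2662 vs 993: smaller = 993
993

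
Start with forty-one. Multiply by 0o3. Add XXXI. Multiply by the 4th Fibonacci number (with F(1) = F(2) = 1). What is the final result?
Convert forty-one (English words) → 41 (decimal)
Start: 41
Convert 0o3 (octal) → 3 (decimal)
41 × 3 = 123
Convert XXXI (Roman numeral) → 10 + 10 + 10 + 1 = 31 (decimal)
123 + 31 = 154
Convert the 4th Fibonacci number (with F(1) = F(2) = 1) (Fibonacci index) → 1, 1, 2, 3 → 3 (decimal)
154 × 3 = 462
462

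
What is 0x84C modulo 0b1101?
Convert 0x84C (hexadecimal) → 8×256 + 4×16 + 12 = 2124 (decimal)
Convert 0b1101 (binary) → 8 + 4 + 1 = 13 (decimal)
Compute 2124 mod 13 = 5
5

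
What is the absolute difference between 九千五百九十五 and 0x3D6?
Convert 九千五百九十五 (Chinese numeral) → 9×1000 + 5×100 + 9×10 + 5 = 9595 (decimal)
Convert 0x3D6 (hexadecimal) → 3×256 + 13×16 + 6 = 982 (decimal)
Compute |9595 - 982| = 8613
8613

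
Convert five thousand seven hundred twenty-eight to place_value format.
Convert five thousand seven hundred twenty-eight (English words) → 5×1000 + 7×100 + 28 = 5728 (decimal)
Convert 5728 (decimal) → 5728 = 5×1000 + 7×100 + 2×10 + 8 → 5 thousands, 7 hundreds, 2 tens, 8 ones (place-value notation)
5 thousands, 7 hundreds, 2 tens, 8 ones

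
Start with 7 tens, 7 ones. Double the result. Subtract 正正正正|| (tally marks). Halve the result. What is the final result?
Convert 7 tens, 7 ones (place-value notation) → 7×10 + 7 = 77 (decimal)
Start: 77
77 × 2 = 154
Convert 正正正正|| (tally marks) → 5 + 5 + 5 + 5 + 2 = 22 (decimal)
154 - 22 = 132
132 ÷ 2 = 66
66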